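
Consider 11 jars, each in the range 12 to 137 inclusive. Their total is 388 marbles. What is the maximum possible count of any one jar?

Maximizing one value means minimizing the remaining 10.
The other 10 contribute at least 10 × 12 = 120, leaving at most 388 − 120 = 268.
But each jar is capped at 137, so the maximum is 137.
Achievable: one at 137 and the other 10 totalling 251, which fits since 10 × 12 ≤ 251 ≤ 10 × 137.

137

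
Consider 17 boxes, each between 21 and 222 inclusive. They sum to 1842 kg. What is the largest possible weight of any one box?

Maximizing one value means minimizing the remaining 16.
The other 16 contribute at least 16 × 21 = 336, leaving at most 1842 − 336 = 1506.
But each box is capped at 222, so the maximum is 222.
Achievable: one at 222 and the other 16 totalling 1620, which fits since 16 × 21 ≤ 1620 ≤ 16 × 222.

222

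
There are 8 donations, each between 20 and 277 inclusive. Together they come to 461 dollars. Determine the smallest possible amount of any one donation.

20

To make one donation as small as possible, make the other 7 as large as possible.
The other 7 can take up 7 × 277 = 1939 ≥ 461 − 20, so one donation can sit at its floor of 20.
Achievable: one at 20 and the other 7 totalling 441, which fits since 7 × 20 ≤ 441 ≤ 7 × 277.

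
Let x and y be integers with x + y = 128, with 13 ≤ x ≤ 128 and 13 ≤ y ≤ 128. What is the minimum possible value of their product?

1495

Since x + y is fixed, pushing one of them to its bound minimizes the product.
At the endpoint x = 13, y = 128 − 13 = 115, so xy = 13 × 115 = 1495.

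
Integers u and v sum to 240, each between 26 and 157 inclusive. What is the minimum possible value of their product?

Since u + v is fixed, pushing one of them to its bound minimizes the product.
The extreme feasible split is u = 83, v = 157, giving uv = 13031.

13031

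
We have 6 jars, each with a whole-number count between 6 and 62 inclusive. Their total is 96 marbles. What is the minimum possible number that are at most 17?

Each value above 17 is at least 18, contributing at least 18 − 6 = 12 above the floor 6.
The sum exceeds the floor total 36 by 60, so at most ⌊60/12⌋ = 5 exceed 17, and at least 1 are ≤ 17.
Exactly 1 works: 1 value at 6 and 5 at 18 total 96.

1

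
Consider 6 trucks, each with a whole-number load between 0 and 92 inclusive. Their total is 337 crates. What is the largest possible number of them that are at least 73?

If k of the values are ≥ 73, the total is ≥ 73k + 0(6 − k).
Setting 73k + 0(6 − k) ≤ 337 gives 73k ≤ 337, so k ≤ 4.
k = 4 is achieved by 4 values at 73 and 2 at 0, total 292; add 45 to one value (staying below 73) to reach 337.

4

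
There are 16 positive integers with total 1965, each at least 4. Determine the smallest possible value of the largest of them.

If every one of the 16 were at most 122, the total would be at most 16 × 122 = 1952 < 1965.
Achievable: 13 of them at 123 and 3 at 122 total 1965.

123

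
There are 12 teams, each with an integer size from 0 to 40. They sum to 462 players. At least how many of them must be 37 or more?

Suppose at most 12 − j of them reach 37; then j values are ≤ 36 and the rest ≤ 40.
The total is then ≤ 36·j + 40·(12 − j) = 480 − 4j. For this to be ≥ 462 we need j ≤ 4, so at least 12 − 4 = 8 must reach 37.
Exactly 8 works: 8 values at 40 and 4 at 36 total 464; lower one of the high values by 2 (still ≥ 37) to hit 462.

8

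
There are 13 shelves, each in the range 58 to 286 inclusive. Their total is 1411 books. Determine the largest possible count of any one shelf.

286

To make one shelf as large as possible, make the other 12 as small as possible.
The other 12 contribute at least 12 × 58 = 696, leaving at most 1411 − 696 = 715.
But each shelf is capped at 286, so the maximum is 286.
Achievable: one at 286 and the other 12 totalling 1125, which fits since 12 × 58 ≤ 1125 ≤ 12 × 286.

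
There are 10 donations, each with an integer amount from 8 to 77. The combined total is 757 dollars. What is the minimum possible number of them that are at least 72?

If only k of them are at least 72, the other 10 − k are at most 71, so the total is at most k·77 + (10 − k)·71.
This must reach 757, so k·77 + (10 − k)·71 ≥ 757, giving k ≥ 8.
Exactly 8 works: 8 values at 77 and 2 at 71 total 758; lower one of the high values by 1 (still ≥ 72) to hit 757.

8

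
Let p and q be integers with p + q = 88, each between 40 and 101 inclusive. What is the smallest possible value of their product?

pq = p(88 − p) is concave in p, so over [40, 48] it is minimized at an endpoint.
The extreme feasible split is p = 40, q = 48, giving pq = 1920.

1920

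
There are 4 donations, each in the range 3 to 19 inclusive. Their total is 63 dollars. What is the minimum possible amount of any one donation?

Minimizing one value means maximizing the remaining 3.
The other 3 contribute at most 3 × 19 = 57, leaving at least 63 − 57 = 6.
Since 6 ≥ 3, this is achievable: one at 6 and 3 at 19.

6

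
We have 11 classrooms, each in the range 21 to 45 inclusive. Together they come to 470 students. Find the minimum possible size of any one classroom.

Minimizing one value means maximizing the remaining 10.
The other 10 can take up 10 × 45 = 450 ≥ 470 − 21, so one classroom can sit at its floor of 21.
Achievable: one at 21 and the other 10 totalling 449, which fits since 10 × 21 ≤ 449 ≤ 10 × 45.

21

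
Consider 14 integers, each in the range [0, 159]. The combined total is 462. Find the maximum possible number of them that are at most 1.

Suppose k of them are at most 1. Those contribute at most 1 each and the rest at most 159 each.
So the total is at most 1k + 159(14 − k) = 2226 − 158k. This must still be ≥ 462, so k ≤ 11.
k = 11 is achieved by 11 values at 1 and 3 at 159, total 488; lower one of the 159's by 26 (still > 1) to reach 462.

11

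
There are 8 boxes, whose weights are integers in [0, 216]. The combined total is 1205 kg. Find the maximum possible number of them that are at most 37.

Suppose k of them are at most 37. Those contribute at most 37 each and the rest at most 216 each.
So the total is at most 37k + 216(8 − k) = 1728 − 179k. This must still be ≥ 1205, so k ≤ 2.
k = 2 is achieved by 2 values at 37 and 6 at 216, total 1370; lower one of the 216's by 165 (still > 37) to reach 1205.

2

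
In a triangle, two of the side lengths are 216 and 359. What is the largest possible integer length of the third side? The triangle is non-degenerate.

574

The third side must be less than 216 + 359 = 575.
The largest integer below 575 is 574.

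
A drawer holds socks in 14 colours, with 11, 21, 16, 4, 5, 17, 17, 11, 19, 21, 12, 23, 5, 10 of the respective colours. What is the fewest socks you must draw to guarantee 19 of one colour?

In the worst case you take as many as possible of each colour without reaching 19: 11 + 18 + 16 + 4 + 5 + 17 + 17 + 11 + 18 + 18 + 12 + 18 + 5 + 10 = 180.
The next one must give 19 of some colour, so 180 + 1 = 181.

181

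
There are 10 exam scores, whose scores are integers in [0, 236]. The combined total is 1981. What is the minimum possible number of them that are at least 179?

4

Each value short of 179 is at most 178, costing at least 236 − 178 = 58 against the maximum total of 2360.
We can afford to lose at most 2360 − 1981 = 379, so at most ⌊379/58⌋ = 6 fall short, and at least 4 are ≥ 179.
Exactly 4 works: 4 values at 236 and 6 at 178 total 2012; lower one of the high values by 31 (still ≥ 179) to hit 1981.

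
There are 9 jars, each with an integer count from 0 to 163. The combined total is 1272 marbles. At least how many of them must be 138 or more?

2

Suppose at most 9 − j of them reach 138; then j values are ≤ 137 and the rest ≤ 163.
The total is then ≤ 137·j + 163·(9 − j) = 1467 − 26j. For this to be ≥ 1272 we need j ≤ 7, so at least 9 − 7 = 2 must reach 138.
Exactly 2 works: 2 values at 163 and 7 at 137 total 1285; lower one of the high values by 13 (still ≥ 138) to hit 1272.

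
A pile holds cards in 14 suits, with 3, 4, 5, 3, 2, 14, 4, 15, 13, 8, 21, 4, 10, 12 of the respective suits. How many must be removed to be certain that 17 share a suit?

114

In the worst case you take as many as possible of each suit without reaching 17: 3 + 4 + 5 + 3 + 2 + 14 + 4 + 15 + 13 + 8 + 16 + 4 + 10 + 12 = 113.
The next one must give 17 of some suit, so 113 + 1 = 114.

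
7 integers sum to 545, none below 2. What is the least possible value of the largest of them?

78

The average is 545/7 > 77, so not all 7 can be 77 or less; the largest is ≥ 78.
Achievable: 6 of them at 78 and 1 at 77 total 545.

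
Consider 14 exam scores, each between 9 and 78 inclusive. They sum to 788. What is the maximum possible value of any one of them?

78

To make one score as large as possible, make the other 13 as small as possible.
The other 13 contribute at least 13 × 9 = 117, leaving at most 788 − 117 = 671.
But each score is capped at 78, so the maximum is 78.
Achievable: one at 78 and the other 13 totalling 710, which fits since 13 × 9 ≤ 710 ≤ 13 × 78.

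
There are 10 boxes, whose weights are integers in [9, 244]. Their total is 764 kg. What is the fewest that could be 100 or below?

If only k of them are at most 100, the other 10 − k are at least 101, so the total is at least (10 − k)·101 + k·9.
This is ≤ 764, so (10 − k)·101 + 9k ≤ 764, which gives k ≥ 3.
Exactly 3 works: 3 values at 9 and 7 at 101 total 734; raise one of the low values by 30 (still ≤ 100) to hit 764.

3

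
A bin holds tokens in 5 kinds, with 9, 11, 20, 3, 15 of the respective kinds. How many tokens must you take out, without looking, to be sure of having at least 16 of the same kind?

54

In the worst case you take as many as possible of each kind without reaching 16: 9 + 11 + 15 + 3 + 15 = 53.
The next one must give 16 of some kind, so 53 + 1 = 54.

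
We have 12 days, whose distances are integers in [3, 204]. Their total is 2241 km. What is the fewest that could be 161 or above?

8

Each value short of 161 is at most 160, costing at least 204 − 160 = 44 against the maximum total of 2448.
We can afford to lose at most 2448 − 2241 = 207, so at most ⌊207/44⌋ = 4 fall short, and at least 8 are ≥ 161.
Exactly 8 works: 8 values at 204 and 4 at 160 total 2272; lower one of the high values by 31 (still ≥ 161) to hit 2241.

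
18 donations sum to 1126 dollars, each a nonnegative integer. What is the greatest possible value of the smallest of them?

62

The 18 values sum to 1126, so their minimum is at most ⌊1126/18⌋ = 62.
Equality holds with 8 values of 62 and 10 values of 63.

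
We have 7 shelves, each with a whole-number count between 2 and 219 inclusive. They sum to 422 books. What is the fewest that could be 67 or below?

Each value above 67 is at least 68, contributing at least 68 − 2 = 66 above the floor 2.
The sum exceeds the floor total 14 by 408, so at most ⌊408/66⌋ = 6 exceed 67, and at least 1 are ≤ 67.
Exactly 1 works: 1 value at 2 and 6 at 68 total 410; raise one of the low values by 12 (still ≤ 67) to hit 422.

1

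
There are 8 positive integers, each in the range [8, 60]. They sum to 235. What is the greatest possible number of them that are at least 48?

If k of the values are ≥ 48, the total is ≥ 48k + 8(8 − k).
Setting 48k + 8(8 − k) ≤ 235 gives 40k ≤ 171, so k ≤ 4.
k = 4 is achieved by 4 values at 48 and 4 at 8, total 224; add 11 to one value (staying below 48) to reach 235.

4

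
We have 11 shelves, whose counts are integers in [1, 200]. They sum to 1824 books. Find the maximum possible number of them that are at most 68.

2

Each value at 68 or below falls at least 200 − 68 = 132 short of the ceiling 200.
The ceiling total is 11 × 200 = 2200, and we need 1824, so at most ⌊(2200 − 1824)/132⌋ = 2 can be that low.
k = 2 is achieved by 2 values at 68 and 9 at 200, total 1936; lower one of the 200's by 112 (still > 68) to reach 1824.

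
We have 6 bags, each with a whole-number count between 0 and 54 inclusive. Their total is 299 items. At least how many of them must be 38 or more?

5

If only k of them are at least 38, the other 6 − k are at most 37, so the total is at most k·54 + (6 − k)·37.
This must reach 299, so k·54 + (6 − k)·37 ≥ 299, giving k ≥ 5.
Exactly 5 works: 5 values at 54 and 1 at 37 total 307; lower one of the high values by 8 (still ≥ 38) to hit 299.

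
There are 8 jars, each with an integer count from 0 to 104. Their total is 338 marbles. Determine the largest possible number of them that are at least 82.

4

Suppose k of them are at least 82. Those contribute at least 82 each and the other 8 − k at least 0 each.
So the total is at least 82k + 0(8 − k) = 0 + 82k. This must be ≤ 338, giving k ≤ 4.
k = 4 is achieved by 4 values at 82 and 4 at 0, total 328; add 10 to one value (staying below 82) to reach 338.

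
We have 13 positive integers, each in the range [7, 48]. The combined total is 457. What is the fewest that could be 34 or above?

Suppose at most 13 − j of them reach 34; then j values are ≤ 33 and the rest ≤ 48.
The total is then ≤ 33·j + 48·(13 − j) = 624 − 15j. For this to be ≥ 457 we need j ≤ 11, so at least 13 − 11 = 2 must reach 34.
Exactly 2 works: 2 values at 48 and 11 at 33 total 459; lower one of the high values by 2 (still ≥ 34) to hit 457.

2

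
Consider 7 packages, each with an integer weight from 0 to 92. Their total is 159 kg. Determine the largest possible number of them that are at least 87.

1

Suppose k of them are at least 87. Those contribute at least 87 each and the other 7 − k at least 0 each.
So the total is at least 87k + 0(7 − k) = 0 + 87k. This must be ≤ 159, giving k ≤ 1.
k = 1 is achieved by 1 value at 87 and 6 at 0, total 87; add 72 to one value (staying below 87) to reach 159.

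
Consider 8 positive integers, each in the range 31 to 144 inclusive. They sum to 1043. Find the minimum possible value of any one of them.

Minimizing one value means maximizing the remaining 7.
The other 7 contribute at most 7 × 144 = 1008, leaving at least 1043 − 1008 = 35.
Since 35 ≥ 31, this is achievable: one at 35 and 7 at 144.

35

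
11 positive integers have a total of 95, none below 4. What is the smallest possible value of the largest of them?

9

The average is 95/11 > 8, so not all 11 can be 8 or less; the largest is ≥ 9.
Equality holds with 7 values of 9 and 4 values of 8.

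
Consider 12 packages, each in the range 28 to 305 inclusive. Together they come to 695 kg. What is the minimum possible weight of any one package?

28

Minimizing one value means maximizing the remaining 11.
The other 11 can take up 11 × 305 = 3355 ≥ 695 − 28, so one package can sit at its floor of 28.
Achievable: one at 28 and the other 11 totalling 667, which fits since 11 × 28 ≤ 667 ≤ 11 × 305.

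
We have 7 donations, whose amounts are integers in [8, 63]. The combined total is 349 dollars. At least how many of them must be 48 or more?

2

If only k of them are at least 48, the other 7 − k are at most 47, so the total is at most k·63 + (7 − k)·47.
This must reach 349, so k·63 + (7 − k)·47 ≥ 349, giving k ≥ 2.
Exactly 2 works: 2 values at 63 and 5 at 47 total 361; lower one of the high values by 12 (still ≥ 48) to hit 349.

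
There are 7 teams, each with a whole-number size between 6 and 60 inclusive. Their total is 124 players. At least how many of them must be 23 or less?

3

If only k of them are at most 23, the other 7 − k are at least 24, so the total is at least (7 − k)·24 + k·6.
This is ≤ 124, so (7 − k)·24 + 6k ≤ 124, which gives k ≥ 3.
Exactly 3 works: 3 values at 6 and 4 at 24 total 114; raise one of the low values by 10 (still ≤ 23) to hit 124.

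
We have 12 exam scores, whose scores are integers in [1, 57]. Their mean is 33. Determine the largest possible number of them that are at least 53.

7

The total is 12 × 33 = 396.
Suppose k of them are at least 53. Those contribute at least 53 each and the other 12 − k at least 1 each.
So the total is at least 53k + 1(12 − k) = 12 + 52k. This must be ≤ 396, giving k ≤ 7.
k = 7 is achieved by 7 values at 53 and 5 at 1, total 376; add 20 to one value (staying below 53) to reach 396.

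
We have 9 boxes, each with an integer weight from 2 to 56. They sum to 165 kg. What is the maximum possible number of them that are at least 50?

Suppose k of them are at least 50. Those contribute at least 50 each and the other 9 − k at least 2 each.
So the total is at least 50k + 2(9 − k) = 18 + 48k. This must be ≤ 165, giving k ≤ 3.
k = 3 is achieved by 3 values at 50 and 6 at 2, total 162; add 3 to one value (staying below 50) to reach 165.

3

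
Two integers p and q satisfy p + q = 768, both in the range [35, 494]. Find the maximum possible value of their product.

For a fixed sum, the product pq is largest when p and q are as close as possible.
Taking p = 384 and q = 384 (both in [35, 494]) gives pq = 147456.

147456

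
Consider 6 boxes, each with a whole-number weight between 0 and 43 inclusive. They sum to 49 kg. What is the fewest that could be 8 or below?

Each value above 8 is at least 9, contributing at least 9 − 0 = 9 above the floor 0.
The sum exceeds the floor total 0 by 49, so at most ⌊49/9⌋ = 5 exceed 8, and at least 1 are ≤ 8.
Exactly 1 works: 1 value at 0 and 5 at 9 total 45; raise one of the low values by 4 (still ≤ 8) to hit 49.

1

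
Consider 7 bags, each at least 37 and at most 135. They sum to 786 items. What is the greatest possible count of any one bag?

135

Maximizing one value means minimizing the remaining 6.
The other 6 contribute at least 6 × 37 = 222, leaving at most 786 − 222 = 564.
But each bag is capped at 135, so the maximum is 135.
Achievable: one at 135 and the other 6 totalling 651, which fits since 6 × 37 ≤ 651 ≤ 6 × 135.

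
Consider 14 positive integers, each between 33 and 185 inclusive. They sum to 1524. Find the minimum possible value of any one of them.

33

Minimizing one value means maximizing the remaining 13.
The other 13 can take up 13 × 185 = 2405 ≥ 1524 − 33, so one integer can sit at its floor of 33.
Achievable: one at 33 and the other 13 totalling 1491, which fits since 13 × 33 ≤ 1491 ≤ 13 × 185.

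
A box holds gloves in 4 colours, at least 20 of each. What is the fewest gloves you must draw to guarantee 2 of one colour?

In the worst case you draw 1 of each of the 4 colours: 4 × 1 = 4.
One more forces 2 of some colour, so 4 + 1 = 5.

5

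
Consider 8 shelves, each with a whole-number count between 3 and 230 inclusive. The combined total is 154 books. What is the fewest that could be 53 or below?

Each value above 53 is at least 54, contributing at least 54 − 3 = 51 above the floor 3.
The sum exceeds the floor total 24 by 130, so at most ⌊130/51⌋ = 2 exceed 53, and at least 6 are ≤ 53.
Exactly 6 works: 6 values at 3 and 2 at 54 total 126; raise one of the low values by 28 (still ≤ 53) to hit 154.

6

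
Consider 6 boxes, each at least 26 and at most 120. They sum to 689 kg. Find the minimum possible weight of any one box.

89

To make one box as small as possible, make the other 5 as large as possible.
The other 5 contribute at most 5 × 120 = 600, leaving at least 689 − 600 = 89.
Since 89 ≥ 26, this is achievable: one at 89 and 5 at 120.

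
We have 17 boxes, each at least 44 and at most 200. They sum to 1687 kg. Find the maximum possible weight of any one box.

200

To make one box as large as possible, make the other 16 as small as possible.
The other 16 contribute at least 16 × 44 = 704, leaving at most 1687 − 704 = 983.
But each box is capped at 200, so the maximum is 200.
Achievable: one at 200 and the other 16 totalling 1487, which fits since 16 × 44 ≤ 1487 ≤ 16 × 200.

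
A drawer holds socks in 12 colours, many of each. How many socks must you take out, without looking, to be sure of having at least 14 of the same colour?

In the worst case you draw 13 of each of the 12 colours: 12 × 13 = 156.
One more forces 14 of some colour, so 156 + 1 = 157.

157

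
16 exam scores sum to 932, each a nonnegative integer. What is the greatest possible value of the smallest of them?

58

The average is 932/16 < 59, so some value is ≤ 58.
Equality holds with 12 values of 58 and 4 values of 59.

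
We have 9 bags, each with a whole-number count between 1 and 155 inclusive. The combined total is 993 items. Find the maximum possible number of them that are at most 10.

Suppose k of them are at most 10. Those contribute at most 10 each and the rest at most 155 each.
So the total is at most 10k + 155(9 − k) = 1395 − 145k. This must still be ≥ 993, so k ≤ 2.
k = 2 is achieved by 2 values at 10 and 7 at 155, total 1105; lower one of the 155's by 112 (still > 10) to reach 993.

2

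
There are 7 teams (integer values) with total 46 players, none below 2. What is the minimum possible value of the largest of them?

If every one of the 7 were at most 6, the total would be at most 7 × 6 = 42 < 46.
Taking 3 copies of 6 and 4 copies of 7 gives exactly 46, so 7 is attained.

7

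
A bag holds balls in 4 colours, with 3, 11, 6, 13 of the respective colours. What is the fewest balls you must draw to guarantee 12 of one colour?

In the worst case you take as many as possible of each colour without reaching 12: 3 + 11 + 6 + 11 = 31.
The next one must give 12 of some colour, so 31 + 1 = 32.

32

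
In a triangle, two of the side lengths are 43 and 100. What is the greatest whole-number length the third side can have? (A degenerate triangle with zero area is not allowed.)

The third side must be less than 43 + 100 = 143.
The largest integer below 143 is 142.

142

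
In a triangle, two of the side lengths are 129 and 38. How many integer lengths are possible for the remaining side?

75

The triangle inequality gives |129 − 38| < c < 129 + 38, i.e. 91 < c < 167.
So c can be any integer from 92 to 166: 75 values.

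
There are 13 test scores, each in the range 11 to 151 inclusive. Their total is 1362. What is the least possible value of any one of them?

11

Minimizing one value means maximizing the remaining 12.
The other 12 can take up 12 × 151 = 1812 ≥ 1362 − 11, so one score can sit at its floor of 11.
Achievable: one at 11 and the other 12 totalling 1351, which fits since 12 × 11 ≤ 1351 ≤ 12 × 151.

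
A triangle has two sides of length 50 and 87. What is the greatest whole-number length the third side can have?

The third side must be less than 50 + 87 = 137.
The largest integer below 137 is 136.

136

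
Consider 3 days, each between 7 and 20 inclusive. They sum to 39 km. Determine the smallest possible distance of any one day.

7

Minimizing one value means maximizing the remaining 2.
The other 2 can take up 2 × 20 = 40 ≥ 39 − 7, so one day can sit at its floor of 7.
Achievable: one at 7 and the other 2 totalling 32, which fits since 2 × 7 ≤ 32 ≤ 2 × 20.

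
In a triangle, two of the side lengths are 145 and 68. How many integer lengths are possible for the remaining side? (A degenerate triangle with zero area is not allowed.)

The triangle inequality gives |145 − 68| < c < 145 + 68, i.e. 77 < c < 213.
So c can be any integer from 78 to 212: 135 values.

135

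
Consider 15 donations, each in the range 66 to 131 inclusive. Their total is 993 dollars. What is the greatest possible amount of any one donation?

Maximizing one value means minimizing the remaining 14.
The other 14 contribute at least 14 × 66 = 924, leaving at most 993 − 924 = 69.
Since 69 ≤ 131, this is achievable: one at 69 and 14 at 66.

69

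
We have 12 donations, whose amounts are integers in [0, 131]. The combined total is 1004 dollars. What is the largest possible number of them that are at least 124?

Suppose k of them are at least 124. Those contribute at least 124 each and the other 12 − k at least 0 each.
So the total is at least 124k + 0(12 − k) = 0 + 124k. This must be ≤ 1004, giving k ≤ 8.
k = 8 is achieved by 8 values at 124 and 4 at 0, total 992; add 12 to one value (staying below 124) to reach 1004.

8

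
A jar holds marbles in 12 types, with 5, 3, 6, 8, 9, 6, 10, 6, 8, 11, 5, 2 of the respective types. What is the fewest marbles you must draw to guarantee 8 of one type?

In the worst case you take as many as possible of each type without reaching 8: 5 + 3 + 6 + 7 + 7 + 6 + 7 + 6 + 7 + 7 + 5 + 2 = 68.
The next one must give 8 of some type, so 68 + 1 = 69.

69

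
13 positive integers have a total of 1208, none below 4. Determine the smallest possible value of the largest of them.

Some value must be at least ⌈1208/13⌉ = 93, since 13 × 92 = 1196 < 1208.
Equality holds with 12 values of 93 and 1 value of 92.

93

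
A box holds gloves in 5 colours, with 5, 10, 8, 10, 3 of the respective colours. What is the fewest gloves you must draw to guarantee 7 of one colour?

In the worst case you take as many as possible of each colour without reaching 7: 5 + 6 + 6 + 6 + 3 = 26.
The next one must give 7 of some colour, so 26 + 1 = 27.

27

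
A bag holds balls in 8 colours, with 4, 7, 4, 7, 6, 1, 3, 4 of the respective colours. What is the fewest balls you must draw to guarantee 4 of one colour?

23

In the worst case you take as many as possible of each colour without reaching 4: 3 + 3 + 3 + 3 + 3 + 1 + 3 + 3 = 22.
The next one must give 4 of some colour, so 22 + 1 = 23.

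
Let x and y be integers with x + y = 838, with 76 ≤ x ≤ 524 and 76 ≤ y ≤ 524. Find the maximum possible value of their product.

175561

xy = x(838 − x) is maximized when x is as near 838/2 as the bounds allow.
Taking x = 419 and y = 419 (both in [76, 524]) gives xy = 175561.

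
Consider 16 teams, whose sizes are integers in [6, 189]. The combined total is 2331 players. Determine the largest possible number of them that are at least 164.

14

With k values at 164 or above and the rest at least 6, the sum is at least 96 + 158k.
Since the sum is 2331, we need 158k ≤ 2235, i.e. k ≤ 14.
k = 14 is achieved by 14 values at 164 and 2 at 6, total 2308; add 23 to one value (staying below 164) to reach 2331.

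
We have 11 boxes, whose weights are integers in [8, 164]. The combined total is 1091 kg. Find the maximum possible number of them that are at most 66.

Each value at 66 or below falls at least 164 − 66 = 98 short of the ceiling 164.
The ceiling total is 11 × 164 = 1804, and we need 1091, so at most ⌊(1804 − 1091)/98⌋ = 7 can be that low.
k = 7 is achieved by 7 values at 66 and 4 at 164, total 1118; lower one of the 164's by 27 (still > 66) to reach 1091.

7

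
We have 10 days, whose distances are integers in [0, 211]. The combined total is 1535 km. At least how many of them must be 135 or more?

Each value short of 135 is at most 134, costing at least 211 − 134 = 77 against the maximum total of 2110.
We can afford to lose at most 2110 − 1535 = 575, so at most ⌊575/77⌋ = 7 fall short, and at least 3 are ≥ 135.
Exactly 3 works: 3 values at 211 and 7 at 134 total 1571; lower one of the high values by 36 (still ≥ 135) to hit 1535.

3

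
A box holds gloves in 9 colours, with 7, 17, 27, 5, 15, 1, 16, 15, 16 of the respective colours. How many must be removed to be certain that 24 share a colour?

116

In the worst case you take as many as possible of each colour without reaching 24: 7 + 17 + 23 + 5 + 15 + 1 + 16 + 15 + 16 = 115.
The next one must give 24 of some colour, so 115 + 1 = 116.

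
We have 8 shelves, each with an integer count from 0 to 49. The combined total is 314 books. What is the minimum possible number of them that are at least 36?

Each value short of 36 is at most 35, costing at least 49 − 35 = 14 against the maximum total of 392.
We can afford to lose at most 392 − 314 = 78, so at most ⌊78/14⌋ = 5 fall short, and at least 3 are ≥ 36.
Exactly 3 works: 3 values at 49 and 5 at 35 total 322; lower one of the high values by 8 (still ≥ 36) to hit 314.

3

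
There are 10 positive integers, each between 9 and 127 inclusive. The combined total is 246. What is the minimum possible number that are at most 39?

5

Let j be the number exceeding 39. Then the total is ≥ 40·j + 9·(10 − j) = 90 + 31j.
So 31j ≤ 156 and j ≤ 5; hence at least 10 − 5 = 5 are ≤ 39.
Exactly 5 works: 5 values at 9 and 5 at 40 total 245; raise one of the low values by 1 (still ≤ 39) to hit 246.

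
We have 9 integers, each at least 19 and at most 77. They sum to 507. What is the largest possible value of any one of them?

77

To make one integer as large as possible, make the other 8 as small as possible.
The other 8 contribute at least 8 × 19 = 152, leaving at most 507 − 152 = 355.
But each integer is capped at 77, so the maximum is 77.
Achievable: one at 77 and the other 8 totalling 430, which fits since 8 × 19 ≤ 430 ≤ 8 × 77.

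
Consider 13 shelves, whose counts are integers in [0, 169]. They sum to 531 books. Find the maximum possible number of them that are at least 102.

5

If k of the values are ≥ 102, the total is ≥ 102k + 0(13 − k).
Setting 102k + 0(13 − k) ≤ 531 gives 102k ≤ 531, so k ≤ 5.
k = 5 is achieved by 5 values at 102 and 8 at 0, total 510; add 21 to one value (staying below 102) to reach 531.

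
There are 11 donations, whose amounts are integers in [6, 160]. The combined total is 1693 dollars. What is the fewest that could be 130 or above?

Each value short of 130 is at most 129, costing at least 160 − 129 = 31 against the maximum total of 1760.
We can afford to lose at most 1760 − 1693 = 67, so at most ⌊67/31⌋ = 2 fall short, and at least 9 are ≥ 130.
Exactly 9 works: 9 values at 160 and 2 at 129 total 1698; lower one of the high values by 5 (still ≥ 130) to hit 1693.

9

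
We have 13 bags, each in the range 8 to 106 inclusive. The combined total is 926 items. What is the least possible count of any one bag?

8

To make one bag as small as possible, make the other 12 as large as possible.
The other 12 can take up 12 × 106 = 1272 ≥ 926 − 8, so one bag can sit at its floor of 8.
Achievable: one at 8 and the other 12 totalling 918, which fits since 12 × 8 ≤ 918 ≤ 12 × 106.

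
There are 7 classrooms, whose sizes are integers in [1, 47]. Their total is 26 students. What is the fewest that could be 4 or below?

If only k of them are at most 4, the other 7 − k are at least 5, so the total is at least (7 − k)·5 + k·1.
This is ≤ 26, so (7 − k)·5 + 1k ≤ 26, which gives k ≥ 3.
Exactly 3 works: 3 values at 1 and 4 at 5 total 23; raise one of the low values by 3 (still ≤ 4) to hit 26.

3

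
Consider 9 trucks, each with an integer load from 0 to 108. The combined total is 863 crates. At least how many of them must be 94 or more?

Each value short of 94 is at most 93, costing at least 108 − 93 = 15 against the maximum total of 972.
We can afford to lose at most 972 − 863 = 109, so at most ⌊109/15⌋ = 7 fall short, and at least 2 are ≥ 94.
Exactly 2 works: 2 values at 108 and 7 at 93 total 867; lower one of the high values by 4 (still ≥ 94) to hit 863.

2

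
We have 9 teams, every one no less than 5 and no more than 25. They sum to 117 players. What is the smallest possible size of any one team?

5

To make one team as small as possible, make the other 8 as large as possible.
The other 8 can take up 8 × 25 = 200 ≥ 117 − 5, so one team can sit at its floor of 5.
Achievable: one at 5 and the other 8 totalling 112, which fits since 8 × 5 ≤ 112 ≤ 8 × 25.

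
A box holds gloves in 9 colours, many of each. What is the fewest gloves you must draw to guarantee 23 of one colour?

You could draw 22 of every colour without reaching 23 of any — 198 in all.
One more forces 23 of some colour, so 198 + 1 = 199.

199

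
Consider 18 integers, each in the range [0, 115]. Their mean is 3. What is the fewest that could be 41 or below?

17

The total is 18 × 3 = 54.
Each value above 41 is at least 42, contributing at least 42 − 0 = 42 above the floor 0.
The sum exceeds the floor total 0 by 54, so at most ⌊54/42⌋ = 1 exceed 41, and at least 17 are ≤ 41.
Exactly 17 works: 17 values at 0 and 1 at 42 total 42; raise one of the low values by 12 (still ≤ 41) to hit 54.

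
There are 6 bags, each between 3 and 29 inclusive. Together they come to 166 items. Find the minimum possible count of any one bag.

21

Minimizing one value means maximizing the remaining 5.
The other 5 contribute at most 5 × 29 = 145, leaving at least 166 − 145 = 21.
Since 21 ≥ 3, this is achievable: one at 21 and 5 at 29.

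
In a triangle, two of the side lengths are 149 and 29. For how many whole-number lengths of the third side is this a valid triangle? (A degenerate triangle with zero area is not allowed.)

The triangle inequality gives |149 − 29| < c < 149 + 29, i.e. 120 < c < 178.
So c can be any integer from 121 to 177: 57 values.

57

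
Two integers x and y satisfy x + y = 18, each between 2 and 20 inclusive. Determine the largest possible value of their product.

xy = x(18 − x) is maximized when x is as near 18/2 as the bounds allow.
Taking x = 9 and y = 9 (both in [2, 20]) gives xy = 81.

81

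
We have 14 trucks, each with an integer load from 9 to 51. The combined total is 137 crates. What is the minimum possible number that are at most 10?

9

If only k of them are at most 10, the other 14 − k are at least 11, so the total is at least (14 − k)·11 + k·9.
This is ≤ 137, so (14 − k)·11 + 9k ≤ 137, which gives k ≥ 9.
Exactly 9 works: 9 values at 9 and 5 at 11 total 136; raise one of the low values by 1 (still ≤ 10) to hit 137.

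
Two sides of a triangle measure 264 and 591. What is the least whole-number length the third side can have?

The third side must exceed |264 − 591| = 327.
The smallest integer above 327 is 328.

328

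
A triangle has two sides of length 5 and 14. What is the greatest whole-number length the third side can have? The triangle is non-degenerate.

The third side must be less than 5 + 14 = 19.
The largest integer below 19 is 18.

18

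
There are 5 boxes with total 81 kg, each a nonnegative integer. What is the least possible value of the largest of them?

17

The 5 values sum to 81, so their maximum is at least ⌈81/5⌉ = 17.
Achievable: 1 of them at 17 and 4 at 16 total 81.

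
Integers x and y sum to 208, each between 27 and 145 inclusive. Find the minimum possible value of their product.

9135

Since x + y is fixed, pushing one of them to its bound minimizes the product.
The extreme feasible split is x = 63, y = 145, giving xy = 9135.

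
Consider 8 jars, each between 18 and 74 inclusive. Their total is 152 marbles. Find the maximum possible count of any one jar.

To make one jar as large as possible, make the other 7 as small as possible.
The other 7 contribute at least 7 × 18 = 126, leaving at most 152 − 126 = 26.
Since 26 ≤ 74, this is achievable: one at 26 and 7 at 18.

26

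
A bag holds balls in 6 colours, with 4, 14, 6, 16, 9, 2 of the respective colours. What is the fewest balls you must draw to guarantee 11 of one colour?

In the worst case you take as many as possible of each colour without reaching 11: 4 + 10 + 6 + 10 + 9 + 2 = 41.
The next one must give 11 of some colour, so 41 + 1 = 42.

42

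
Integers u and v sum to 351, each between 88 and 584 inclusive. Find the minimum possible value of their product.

23144

uv = u(351 − u) is concave in u, so over [88, 263] it is minimized at an endpoint.
The extreme feasible split is u = 88, v = 263, giving uv = 23144.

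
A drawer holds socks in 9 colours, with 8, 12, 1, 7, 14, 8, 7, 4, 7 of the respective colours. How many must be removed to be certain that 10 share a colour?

61

In the worst case you take as many as possible of each colour without reaching 10: 8 + 9 + 1 + 7 + 9 + 8 + 7 + 4 + 7 = 60.
The next one must give 10 of some colour, so 60 + 1 = 61.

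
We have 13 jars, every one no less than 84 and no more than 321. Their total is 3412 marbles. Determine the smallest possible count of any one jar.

84

To make one jar as small as possible, make the other 12 as large as possible.
The other 12 can take up 12 × 321 = 3852 ≥ 3412 − 84, so one jar can sit at its floor of 84.
Achievable: one at 84 and the other 12 totalling 3328, which fits since 12 × 84 ≤ 3328 ≤ 12 × 321.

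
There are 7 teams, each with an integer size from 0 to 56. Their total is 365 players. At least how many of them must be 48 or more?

Suppose at most 7 − j of them reach 48; then j values are ≤ 47 and the rest ≤ 56.
The total is then ≤ 47·j + 56·(7 − j) = 392 − 9j. For this to be ≥ 365 we need j ≤ 3, so at least 7 − 3 = 4 must reach 48.
Exactly 4 works: 4 values at 56 and 3 at 47 total 365.

4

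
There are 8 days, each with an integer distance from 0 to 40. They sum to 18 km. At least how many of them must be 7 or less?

If only k of them are at most 7, the other 8 − k are at least 8, so the total is at least (8 − k)·8 + k·0.
This is ≤ 18, so (8 − k)·8 + 0k ≤ 18, which gives k ≥ 6.
Exactly 6 works: 6 values at 0 and 2 at 8 total 16; raise one of the low values by 2 (still ≤ 7) to hit 18.

6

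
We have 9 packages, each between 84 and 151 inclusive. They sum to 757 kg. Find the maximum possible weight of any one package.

Maximizing one value means minimizing the remaining 8.
The other 8 contribute at least 8 × 84 = 672, leaving at most 757 − 672 = 85.
Since 85 ≤ 151, this is achievable: one at 85 and 8 at 84.

85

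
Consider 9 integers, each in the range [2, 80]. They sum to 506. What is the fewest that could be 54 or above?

2

If only k of them are at least 54, the other 9 − k are at most 53, so the total is at most k·80 + (9 − k)·53.
This must reach 506, so k·80 + (9 − k)·53 ≥ 506, giving k ≥ 2.
Exactly 2 works: 2 values at 80 and 7 at 53 total 531; lower one of the high values by 25 (still ≥ 54) to hit 506.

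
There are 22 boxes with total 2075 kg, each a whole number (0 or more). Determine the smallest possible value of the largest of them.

95

Some value must be at least ⌈2075/22⌉ = 95, since 22 × 94 = 2068 < 2075.
Equality holds with 7 values of 95 and 15 values of 94.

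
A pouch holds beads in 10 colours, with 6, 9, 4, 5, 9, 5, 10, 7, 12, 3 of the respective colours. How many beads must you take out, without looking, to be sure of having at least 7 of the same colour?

54

In the worst case you take as many as possible of each colour without reaching 7: 6 + 6 + 4 + 5 + 6 + 5 + 6 + 6 + 6 + 3 = 53.
The next one must give 7 of some colour, so 53 + 1 = 54.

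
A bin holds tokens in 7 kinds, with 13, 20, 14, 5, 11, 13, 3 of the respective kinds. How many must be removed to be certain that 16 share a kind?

75

In the worst case you take as many as possible of each kind without reaching 16: 13 + 15 + 14 + 5 + 11 + 13 + 3 = 74.
The next one must give 16 of some kind, so 74 + 1 = 75.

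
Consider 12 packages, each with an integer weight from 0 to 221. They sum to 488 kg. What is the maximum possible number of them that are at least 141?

Suppose k of them are at least 141. Those contribute at least 141 each and the other 12 − k at least 0 each.
So the total is at least 141k + 0(12 − k) = 0 + 141k. This must be ≤ 488, giving k ≤ 3.
k = 3 is achieved by 3 values at 141 and 9 at 0, total 423; add 65 to one value (staying below 141) to reach 488.

3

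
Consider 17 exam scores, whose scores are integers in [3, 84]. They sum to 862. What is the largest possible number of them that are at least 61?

Suppose k of them are at least 61. Those contribute at least 61 each and the other 17 − k at least 3 each.
So the total is at least 61k + 3(17 − k) = 51 + 58k. This must be ≤ 862, giving k ≤ 13.
k = 13 is achieved by 13 values at 61 and 4 at 3, total 805; add 57 to one value (staying below 61) to reach 862.

13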